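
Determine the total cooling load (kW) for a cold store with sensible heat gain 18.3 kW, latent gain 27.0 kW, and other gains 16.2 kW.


Q_total = Q_s + Q_l + Q_misc
Q_total = 18.3 + 27.0 + 16.2
Q_total = 61.5 kW

61.5


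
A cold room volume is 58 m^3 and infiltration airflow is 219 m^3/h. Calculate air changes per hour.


ACH = flow / volume
ACH = 219 / 58
ACH = 3.776

3.776


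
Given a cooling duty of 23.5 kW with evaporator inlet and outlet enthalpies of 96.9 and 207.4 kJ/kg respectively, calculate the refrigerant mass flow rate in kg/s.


dh = 207.4 - 96.9 = 110.5 kJ/kg
m_dot = Q / dh = 23.5 / 110.5 = 0.2127 kg/s

0.2127


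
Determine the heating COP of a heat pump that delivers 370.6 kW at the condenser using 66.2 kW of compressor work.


COP_hp = Q_cond / W
COP_hp = 370.6 / 66.2
COP_hp = 5.598

5.598


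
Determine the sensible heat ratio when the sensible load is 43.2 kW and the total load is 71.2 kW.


SHR = Q_sensible / Q_total
SHR = 43.2 / 71.2
SHR = 0.607

0.607


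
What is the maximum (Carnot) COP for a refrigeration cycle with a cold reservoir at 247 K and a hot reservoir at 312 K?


dT = 312 - 247 = 65 K
COP_carnot = T_cold / dT = 247 / 65
COP_carnot = 3.8

3.8


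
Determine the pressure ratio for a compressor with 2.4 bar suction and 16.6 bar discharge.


PR = P_high / P_low
PR = 16.6 / 2.4
PR = 6.917

6.917


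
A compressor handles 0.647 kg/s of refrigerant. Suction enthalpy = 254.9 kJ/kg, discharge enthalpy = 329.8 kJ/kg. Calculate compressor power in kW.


dh = 329.8 - 254.9 = 74.9 kJ/kg
W = m_dot * dh = 0.647 * 74.9 = 48.46 kW

48.46


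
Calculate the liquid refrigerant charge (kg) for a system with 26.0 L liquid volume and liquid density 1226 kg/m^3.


Charge = V * rho / 1000
Charge = 26.0 * 1226 / 1000
Charge = 31.88 kg

31.88


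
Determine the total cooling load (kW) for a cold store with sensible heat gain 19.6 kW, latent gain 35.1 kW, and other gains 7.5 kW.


Q_total = Q_s + Q_l + Q_misc
Q_total = 19.6 + 35.1 + 7.5
Q_total = 62.2 kW

62.2


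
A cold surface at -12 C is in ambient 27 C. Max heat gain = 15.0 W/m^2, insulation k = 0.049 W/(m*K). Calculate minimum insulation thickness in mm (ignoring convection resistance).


dT = 27 - (-12) = 39 K
thickness = k * dT / q_max * 1000
thickness = 0.049 * 39 / 15.0 * 1000
thickness = 127.4 mm

127.4


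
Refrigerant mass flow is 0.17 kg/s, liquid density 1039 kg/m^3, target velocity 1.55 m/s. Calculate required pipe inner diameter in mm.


A = m_dot / (rho * v) = 0.17 / (1039 * 1.55) = 0.0001055605576 m^2
d = sqrt(4*A/pi) * 1000
d = 11.6 mm

11.6


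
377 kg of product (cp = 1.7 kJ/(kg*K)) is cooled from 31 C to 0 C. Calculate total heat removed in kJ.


dT = 31 - (0) = 31 K
Q = m * cp * dT = 377 * 1.7 * 31
Q = 19868 kJ

19868


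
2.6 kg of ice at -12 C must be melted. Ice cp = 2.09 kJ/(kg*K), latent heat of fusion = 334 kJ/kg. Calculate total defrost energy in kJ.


Sensible heat = cp * dT = 2.09 * 12 = 25.08 kJ/kg
Total per kg = 25.08 + 334 = 359.08 kJ/kg
Q = m * total = 2.6 * 359.08
Q = 933.6 kJ

933.6


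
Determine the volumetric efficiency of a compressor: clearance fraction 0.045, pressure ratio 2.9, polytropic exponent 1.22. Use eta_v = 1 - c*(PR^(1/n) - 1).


PR^(1/n) = 2.9^(1/1.22) = 2.39339706
eta_v = 1 - 0.045 * (2.39339706 - 1)
eta_v = 0.9373

0.9373


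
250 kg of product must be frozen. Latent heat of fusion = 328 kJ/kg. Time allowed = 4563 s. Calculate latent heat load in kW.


Q_lat = m * h_fg / t
Q_lat = 250 * 328 / 4563
Q_lat = 17.97 kW

17.97


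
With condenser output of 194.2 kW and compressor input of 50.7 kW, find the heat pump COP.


COP_hp = Q_cond / W
COP_hp = 194.2 / 50.7
COP_hp = 3.83

3.83


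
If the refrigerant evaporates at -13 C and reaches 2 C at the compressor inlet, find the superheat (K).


Superheat = T_suction - T_evap
Superheat = 2 - (-13)
Superheat = 15 K

15


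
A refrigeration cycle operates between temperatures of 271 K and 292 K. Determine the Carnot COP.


dT = 292 - 271 = 21 K
COP_carnot = T_cold / dT = 271 / 21
COP_carnot = 12.905

12.905


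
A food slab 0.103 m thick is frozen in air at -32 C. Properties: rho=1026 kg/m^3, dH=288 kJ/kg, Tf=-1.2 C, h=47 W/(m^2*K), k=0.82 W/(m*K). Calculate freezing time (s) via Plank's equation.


dT = -1.2 - (-32) = 30.8 K
term1 = a/(2h) = 0.103/(2*47) = 0.001095744681
term2 = a^2/(8k) = 0.103^2/(8*0.82) = 0.00161722561
t = rho*dH*1000/dT * (term1 + term2)
t = 1026*288*1000/30.8 * (0.001095744681 + 0.00161722561)
t = 26028 s

26028


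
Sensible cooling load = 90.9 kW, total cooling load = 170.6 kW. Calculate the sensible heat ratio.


SHR = Q_sensible / Q_total
SHR = 90.9 / 170.6
SHR = 0.533

0.533


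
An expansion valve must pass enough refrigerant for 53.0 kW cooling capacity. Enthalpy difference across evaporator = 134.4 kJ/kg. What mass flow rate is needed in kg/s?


m_dot = Q / dh
m_dot = 53.0 / 134.4
m_dot = 0.3943 kg/s

0.3943


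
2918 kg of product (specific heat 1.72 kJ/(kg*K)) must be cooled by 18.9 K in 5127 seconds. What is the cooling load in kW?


Q = m * cp * dT / t
Q = 2918 * 1.72 * 18.9 / 5127
Q = 18.502 kW

18.502


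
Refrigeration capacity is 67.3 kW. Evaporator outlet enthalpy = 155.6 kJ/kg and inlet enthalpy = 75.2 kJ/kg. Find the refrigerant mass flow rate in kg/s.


dh = 155.6 - 75.2 = 80.4 kJ/kg
m_dot = Q / dh = 67.3 / 80.4 = 0.8371 kg/s

0.8371


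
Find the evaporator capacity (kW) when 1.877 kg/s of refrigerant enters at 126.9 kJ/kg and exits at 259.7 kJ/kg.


dh = 259.7 - 126.9 = 132.8 kJ/kg
Q_evap = m_dot * dh = 1.877 * 132.8
Q_evap = 249.27 kW

249.27


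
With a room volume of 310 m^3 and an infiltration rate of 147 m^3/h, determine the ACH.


ACH = flow / volume
ACH = 147 / 310
ACH = 0.474

0.474


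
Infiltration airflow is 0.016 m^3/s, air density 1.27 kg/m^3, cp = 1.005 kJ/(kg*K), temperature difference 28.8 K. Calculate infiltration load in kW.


Q = V_dot * rho * cp * dT
Q = 0.016 * 1.27 * 1.005 * 28.8
Q = 0.588 kW

0.588


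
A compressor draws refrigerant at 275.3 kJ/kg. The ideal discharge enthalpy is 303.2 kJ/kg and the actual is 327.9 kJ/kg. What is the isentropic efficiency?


dh_ideal = 303.2 - 275.3 = 27.9 kJ/kg
dh_actual = 327.9 - 275.3 = 52.6 kJ/kg
eta_s = dh_ideal / dh_actual = 27.9 / 52.6
eta_s = 0.5304

0.5304


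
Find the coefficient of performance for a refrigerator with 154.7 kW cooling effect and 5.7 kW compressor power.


COP = Q_evap / W
COP = 154.7 / 5.7
COP = 27.14

27.14


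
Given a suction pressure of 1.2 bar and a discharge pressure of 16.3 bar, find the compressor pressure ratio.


PR = P_high / P_low
PR = 16.3 / 1.2
PR = 13.583

13.583


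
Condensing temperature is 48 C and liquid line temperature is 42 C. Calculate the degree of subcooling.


Subcooling = T_cond - T_liquid
Subcooling = 48 - 42
Subcooling = 6 K

6


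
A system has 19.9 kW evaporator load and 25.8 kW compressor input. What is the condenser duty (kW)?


Q_cond = Q_evap + W
Q_cond = 19.9 + 25.8
Q_cond = 45.7 kW

45.7


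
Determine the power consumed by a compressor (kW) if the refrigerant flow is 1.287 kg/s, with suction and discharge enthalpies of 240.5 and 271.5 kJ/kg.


dh = 271.5 - 240.5 = 31.0 kJ/kg
W = m_dot * dh = 1.287 * 31.0 = 39.9 kW

39.9


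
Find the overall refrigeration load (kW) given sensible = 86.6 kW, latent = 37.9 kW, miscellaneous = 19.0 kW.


Q_total = Q_s + Q_l + Q_misc
Q_total = 86.6 + 37.9 + 19.0
Q_total = 143.5 kW

143.5


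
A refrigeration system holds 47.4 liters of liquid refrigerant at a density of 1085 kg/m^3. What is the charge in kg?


Charge = V * rho / 1000
Charge = 47.4 * 1085 / 1000
Charge = 51.43 kg

51.43


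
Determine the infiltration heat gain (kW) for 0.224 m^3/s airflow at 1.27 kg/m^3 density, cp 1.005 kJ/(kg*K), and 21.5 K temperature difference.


Q = V_dot * rho * cp * dT
Q = 0.224 * 1.27 * 1.005 * 21.5
Q = 6.147 kW

6.147


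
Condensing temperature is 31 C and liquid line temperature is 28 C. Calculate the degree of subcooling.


Subcooling = T_cond - T_liquid
Subcooling = 31 - 28
Subcooling = 3 K

3


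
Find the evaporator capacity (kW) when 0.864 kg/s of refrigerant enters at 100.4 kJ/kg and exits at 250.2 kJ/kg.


dh = 250.2 - 100.4 = 149.8 kJ/kg
Q_evap = m_dot * dh = 0.864 * 149.8
Q_evap = 129.43 kW

129.43


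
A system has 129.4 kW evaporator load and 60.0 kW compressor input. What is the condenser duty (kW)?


Q_cond = Q_evap + W
Q_cond = 129.4 + 60.0
Q_cond = 189.4 kW

189.4


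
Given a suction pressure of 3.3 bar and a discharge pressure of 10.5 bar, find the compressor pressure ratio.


PR = P_high / P_low
PR = 10.5 / 3.3
PR = 3.182

3.182


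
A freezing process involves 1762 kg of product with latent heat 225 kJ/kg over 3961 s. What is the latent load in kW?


Q_lat = m * h_fg / t
Q_lat = 1762 * 225 / 3961
Q_lat = 100.09 kW

100.09


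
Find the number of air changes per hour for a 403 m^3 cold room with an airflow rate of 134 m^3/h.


ACH = flow / volume
ACH = 134 / 403
ACH = 0.333

0.333


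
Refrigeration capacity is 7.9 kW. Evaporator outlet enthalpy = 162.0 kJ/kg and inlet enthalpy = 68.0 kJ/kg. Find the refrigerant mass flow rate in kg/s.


dh = 162.0 - 68.0 = 94.0 kJ/kg
m_dot = Q / dh = 7.9 / 94.0 = 0.084 kg/s

0.084


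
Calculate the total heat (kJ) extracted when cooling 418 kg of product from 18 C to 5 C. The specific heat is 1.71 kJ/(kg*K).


dT = 18 - (5) = 13 K
Q = m * cp * dT = 418 * 1.71 * 13
Q = 9292 kJ

9292


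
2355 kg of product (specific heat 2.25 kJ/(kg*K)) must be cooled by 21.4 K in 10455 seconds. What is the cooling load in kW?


Q = m * cp * dT / t
Q = 2355 * 2.25 * 21.4 / 10455
Q = 10.846 kW

10.846


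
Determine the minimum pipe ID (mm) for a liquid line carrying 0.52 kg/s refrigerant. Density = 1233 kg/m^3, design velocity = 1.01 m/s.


A = m_dot / (rho * v) = 0.52 / (1233 * 1.01) = 0.0004175600042 m^2
d = sqrt(4*A/pi) * 1000
d = 23.1 mm

23.1


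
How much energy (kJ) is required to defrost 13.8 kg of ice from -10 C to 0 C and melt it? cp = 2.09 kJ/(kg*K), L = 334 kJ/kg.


Sensible heat = cp * dT = 2.09 * 10 = 20.9 kJ/kg
Total per kg = 20.9 + 334 = 354.9 kJ/kg
Q = m * total = 13.8 * 354.9
Q = 4897.6 kJ

4897.6


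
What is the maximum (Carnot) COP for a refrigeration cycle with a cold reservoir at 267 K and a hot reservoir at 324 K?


dT = 324 - 267 = 57 K
COP_carnot = T_cold / dT = 267 / 57
COP_carnot = 4.684

4.684


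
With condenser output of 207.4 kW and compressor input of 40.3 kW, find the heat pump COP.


COP_hp = Q_cond / W
COP_hp = 207.4 / 40.3
COP_hp = 5.146

5.146


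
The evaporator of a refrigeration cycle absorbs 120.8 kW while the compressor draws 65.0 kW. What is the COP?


COP = Q_evap / W
COP = 120.8 / 65.0
COP = 1.858

1.858


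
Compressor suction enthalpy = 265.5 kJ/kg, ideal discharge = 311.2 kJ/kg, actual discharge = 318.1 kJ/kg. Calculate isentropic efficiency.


dh_ideal = 311.2 - 265.5 = 45.7 kJ/kg
dh_actual = 318.1 - 265.5 = 52.6 kJ/kg
eta_s = dh_ideal / dh_actual = 45.7 / 52.6
eta_s = 0.8688

0.8688


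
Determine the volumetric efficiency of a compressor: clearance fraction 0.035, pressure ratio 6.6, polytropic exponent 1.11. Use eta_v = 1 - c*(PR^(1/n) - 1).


PR^(1/n) = 6.6^(1/1.11) = 5.47429088
eta_v = 1 - 0.035 * (5.47429088 - 1)
eta_v = 0.8434

0.8434


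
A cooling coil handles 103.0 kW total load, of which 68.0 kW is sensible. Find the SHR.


SHR = Q_sensible / Q_total
SHR = 68.0 / 103.0
SHR = 0.66

0.66


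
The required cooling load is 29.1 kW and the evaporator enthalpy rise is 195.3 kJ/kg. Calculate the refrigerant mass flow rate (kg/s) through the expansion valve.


m_dot = Q / dh
m_dot = 29.1 / 195.3
m_dot = 0.149 kg/s

0.149


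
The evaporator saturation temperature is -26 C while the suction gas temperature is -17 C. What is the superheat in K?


Superheat = T_suction - T_evap
Superheat = -17 - (-26)
Superheat = 9 K

9


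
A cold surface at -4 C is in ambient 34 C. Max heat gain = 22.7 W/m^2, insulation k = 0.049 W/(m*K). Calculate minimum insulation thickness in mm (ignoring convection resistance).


dT = 34 - (-4) = 38 K
thickness = k * dT / q_max * 1000
thickness = 0.049 * 38 / 22.7 * 1000
thickness = 82.0 mm

82.0


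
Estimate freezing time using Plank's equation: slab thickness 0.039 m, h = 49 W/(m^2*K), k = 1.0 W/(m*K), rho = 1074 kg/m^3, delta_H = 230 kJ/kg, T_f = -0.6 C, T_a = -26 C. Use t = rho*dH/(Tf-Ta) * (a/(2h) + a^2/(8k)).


dT = -0.6 - (-26) = 25.4 K
term1 = a/(2h) = 0.039/(2*49) = 0.0003979591837
term2 = a^2/(8k) = 0.039^2/(8*1.0) = 0.000190125
t = rho*dH*1000/dT * (term1 + term2)
t = 1074*230*1000/25.4 * (0.0003979591837 + 0.000190125)
t = 5719 s

5719


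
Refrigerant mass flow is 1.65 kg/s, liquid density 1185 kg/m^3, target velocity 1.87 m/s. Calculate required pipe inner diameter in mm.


A = m_dot / (rho * v) = 1.65 / (1185 * 1.87) = 0.0007446016381 m^2
d = sqrt(4*A/pi) * 1000
d = 30.8 mm

30.8


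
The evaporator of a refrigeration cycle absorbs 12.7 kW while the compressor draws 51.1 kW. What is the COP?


COP = Q_evap / W
COP = 12.7 / 51.1
COP = 0.249

0.249


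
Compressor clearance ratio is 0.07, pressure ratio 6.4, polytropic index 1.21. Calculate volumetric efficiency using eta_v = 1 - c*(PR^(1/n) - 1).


PR^(1/n) = 6.4^(1/1.21) = 4.63729198
eta_v = 1 - 0.07 * (4.63729198 - 1)
eta_v = 0.7454

0.7454


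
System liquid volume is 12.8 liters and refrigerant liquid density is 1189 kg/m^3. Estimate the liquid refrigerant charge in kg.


Charge = V * rho / 1000
Charge = 12.8 * 1189 / 1000
Charge = 15.22 kg

15.22


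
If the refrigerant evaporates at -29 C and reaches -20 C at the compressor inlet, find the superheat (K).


Superheat = T_suction - T_evap
Superheat = -20 - (-29)
Superheat = 9 K

9


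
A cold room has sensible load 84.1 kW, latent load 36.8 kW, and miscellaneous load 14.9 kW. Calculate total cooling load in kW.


Q_total = Q_s + Q_l + Q_misc
Q_total = 84.1 + 36.8 + 14.9
Q_total = 135.8 kW

135.8


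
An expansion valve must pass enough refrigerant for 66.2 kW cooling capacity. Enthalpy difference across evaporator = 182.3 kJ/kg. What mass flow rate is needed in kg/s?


m_dot = Q / dh
m_dot = 66.2 / 182.3
m_dot = 0.3631 kg/s

0.3631


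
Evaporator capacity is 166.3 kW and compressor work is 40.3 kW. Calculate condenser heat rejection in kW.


Q_cond = Q_evap + W
Q_cond = 166.3 + 40.3
Q_cond = 206.6 kW

206.6


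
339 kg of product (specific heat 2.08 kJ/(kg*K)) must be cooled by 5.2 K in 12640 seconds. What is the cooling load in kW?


Q = m * cp * dT / t
Q = 339 * 2.08 * 5.2 / 12640
Q = 0.29 kW

0.29


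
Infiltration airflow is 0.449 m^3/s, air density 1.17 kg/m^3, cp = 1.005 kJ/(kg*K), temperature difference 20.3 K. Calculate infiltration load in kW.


Q = V_dot * rho * cp * dT
Q = 0.449 * 1.17 * 1.005 * 20.3
Q = 10.718 kW

10.718


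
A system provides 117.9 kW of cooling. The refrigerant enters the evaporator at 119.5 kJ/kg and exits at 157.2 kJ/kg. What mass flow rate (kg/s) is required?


dh = 157.2 - 119.5 = 37.7 kJ/kg
m_dot = Q / dh = 117.9 / 37.7 = 3.1273 kg/s

3.1273


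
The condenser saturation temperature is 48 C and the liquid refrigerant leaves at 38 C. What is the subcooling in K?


Subcooling = T_cond - T_liquid
Subcooling = 48 - 38
Subcooling = 10 K

10


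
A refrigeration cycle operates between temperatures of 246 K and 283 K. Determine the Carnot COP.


dT = 283 - 246 = 37 K
COP_carnot = T_cold / dT = 246 / 37
COP_carnot = 6.649

6.649


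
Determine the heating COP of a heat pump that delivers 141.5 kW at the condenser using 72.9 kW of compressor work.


COP_hp = Q_cond / W
COP_hp = 141.5 / 72.9
COP_hp = 1.941

1.941


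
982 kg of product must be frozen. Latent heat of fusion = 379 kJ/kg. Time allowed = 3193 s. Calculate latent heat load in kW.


Q_lat = m * h_fg / t
Q_lat = 982 * 379 / 3193
Q_lat = 116.56 kW

116.56


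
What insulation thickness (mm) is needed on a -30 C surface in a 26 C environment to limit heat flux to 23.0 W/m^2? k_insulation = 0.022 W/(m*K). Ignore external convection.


dT = 26 - (-30) = 56 K
thickness = k * dT / q_max * 1000
thickness = 0.022 * 56 / 23.0 * 1000
thickness = 53.6 mm

53.6


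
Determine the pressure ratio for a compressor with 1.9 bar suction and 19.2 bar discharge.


PR = P_high / P_low
PR = 19.2 / 1.9
PR = 10.105

10.105


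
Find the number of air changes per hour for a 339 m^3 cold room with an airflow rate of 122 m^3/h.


ACH = flow / volume
ACH = 122 / 339
ACH = 0.36

0.36


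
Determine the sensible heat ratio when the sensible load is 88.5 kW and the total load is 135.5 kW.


SHR = Q_sensible / Q_total
SHR = 88.5 / 135.5
SHR = 0.653

0.653


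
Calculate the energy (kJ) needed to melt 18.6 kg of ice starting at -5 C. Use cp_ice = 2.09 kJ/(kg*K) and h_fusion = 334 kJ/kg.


Sensible heat = cp * dT = 2.09 * 5 = 10.45 kJ/kg
Total per kg = 10.45 + 334 = 344.45 kJ/kg
Q = m * total = 18.6 * 344.45
Q = 6406.8 kJ

6406.8


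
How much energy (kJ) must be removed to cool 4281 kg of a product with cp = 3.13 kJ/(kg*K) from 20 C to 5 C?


dT = 20 - (5) = 15 K
Q = m * cp * dT = 4281 * 3.13 * 15
Q = 200993 kJ

200993


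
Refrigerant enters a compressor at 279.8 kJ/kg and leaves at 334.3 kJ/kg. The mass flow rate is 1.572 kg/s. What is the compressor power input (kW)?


dh = 334.3 - 279.8 = 54.5 kJ/kg
W = m_dot * dh = 1.572 * 54.5 = 85.67 kW

85.67


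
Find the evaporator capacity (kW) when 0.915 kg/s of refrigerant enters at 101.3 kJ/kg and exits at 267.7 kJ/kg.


dh = 267.7 - 101.3 = 166.4 kJ/kg
Q_evap = m_dot * dh = 0.915 * 166.4
Q_evap = 152.26 kW

152.26


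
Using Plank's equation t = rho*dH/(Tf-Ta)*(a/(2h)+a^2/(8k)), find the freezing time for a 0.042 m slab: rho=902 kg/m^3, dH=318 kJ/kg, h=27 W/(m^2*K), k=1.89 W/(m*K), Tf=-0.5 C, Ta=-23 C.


dT = -0.5 - (-23) = 22.5 K
term1 = a/(2h) = 0.042/(2*27) = 0.0007777777778
term2 = a^2/(8k) = 0.042^2/(8*1.89) = 0.0001166666667
t = rho*dH*1000/dT * (term1 + term2)
t = 902*318*1000/22.5 * (0.0007777777778 + 0.0001166666667)
t = 11403 s

11403


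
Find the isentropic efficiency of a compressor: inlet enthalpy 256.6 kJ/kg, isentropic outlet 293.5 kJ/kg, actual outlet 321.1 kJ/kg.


dh_ideal = 293.5 - 256.6 = 36.9 kJ/kg
dh_actual = 321.1 - 256.6 = 64.5 kJ/kg
eta_s = dh_ideal / dh_actual = 36.9 / 64.5
eta_s = 0.5721

0.5721


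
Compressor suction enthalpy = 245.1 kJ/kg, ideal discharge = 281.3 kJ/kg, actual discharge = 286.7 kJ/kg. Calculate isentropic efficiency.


dh_ideal = 281.3 - 245.1 = 36.2 kJ/kg
dh_actual = 286.7 - 245.1 = 41.6 kJ/kg
eta_s = dh_ideal / dh_actual = 36.2 / 41.6
eta_s = 0.8702

0.8702


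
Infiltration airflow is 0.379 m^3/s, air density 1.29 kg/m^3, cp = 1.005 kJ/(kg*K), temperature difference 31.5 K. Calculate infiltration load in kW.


Q = V_dot * rho * cp * dT
Q = 0.379 * 1.29 * 1.005 * 31.5
Q = 15.478 kW

15.478


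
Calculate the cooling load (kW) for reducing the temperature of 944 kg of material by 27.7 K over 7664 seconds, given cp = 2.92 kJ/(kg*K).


Q = m * cp * dT / t
Q = 944 * 2.92 * 27.7 / 7664
Q = 9.963 kW

9.963


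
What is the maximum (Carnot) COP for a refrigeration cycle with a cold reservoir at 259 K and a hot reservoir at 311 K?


dT = 311 - 259 = 52 K
COP_carnot = T_cold / dT = 259 / 52
COP_carnot = 4.981

4.981


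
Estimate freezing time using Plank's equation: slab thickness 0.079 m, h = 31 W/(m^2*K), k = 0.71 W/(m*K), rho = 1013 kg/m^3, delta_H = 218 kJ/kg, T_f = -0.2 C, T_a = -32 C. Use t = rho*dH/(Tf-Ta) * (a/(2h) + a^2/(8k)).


dT = -0.2 - (-32) = 31.8 K
term1 = a/(2h) = 0.079/(2*31) = 0.001274193548
term2 = a^2/(8k) = 0.079^2/(8*0.71) = 0.001098767606
t = rho*dH*1000/dT * (term1 + term2)
t = 1013*218*1000/31.8 * (0.001274193548 + 0.001098767606)
t = 16479 s

16479


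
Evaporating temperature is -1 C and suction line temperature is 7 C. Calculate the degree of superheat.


Superheat = T_suction - T_evap
Superheat = 7 - (-1)
Superheat = 8 K

8


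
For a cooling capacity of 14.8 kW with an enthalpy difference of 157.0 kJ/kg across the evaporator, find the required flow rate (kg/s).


m_dot = Q / dh
m_dot = 14.8 / 157.0
m_dot = 0.0943 kg/s

0.0943


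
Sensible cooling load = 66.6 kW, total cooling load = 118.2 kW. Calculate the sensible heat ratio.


SHR = Q_sensible / Q_total
SHR = 66.6 / 118.2
SHR = 0.563

0.563


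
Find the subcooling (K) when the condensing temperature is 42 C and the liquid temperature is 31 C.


Subcooling = T_cond - T_liquid
Subcooling = 42 - 31
Subcooling = 11 K

11


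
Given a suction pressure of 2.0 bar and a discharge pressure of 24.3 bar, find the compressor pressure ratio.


PR = P_high / P_low
PR = 24.3 / 2.0
PR = 12.15

12.15


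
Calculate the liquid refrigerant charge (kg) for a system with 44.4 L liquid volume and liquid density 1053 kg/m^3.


Charge = V * rho / 1000
Charge = 44.4 * 1053 / 1000
Charge = 46.75 kg

46.75


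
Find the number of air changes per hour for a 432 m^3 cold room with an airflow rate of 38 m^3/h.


ACH = flow / volume
ACH = 38 / 432
ACH = 0.088

0.088


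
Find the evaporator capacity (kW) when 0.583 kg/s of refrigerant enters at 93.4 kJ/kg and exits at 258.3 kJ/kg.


dh = 258.3 - 93.4 = 164.9 kJ/kg
Q_evap = m_dot * dh = 0.583 * 164.9
Q_evap = 96.14 kW

96.14


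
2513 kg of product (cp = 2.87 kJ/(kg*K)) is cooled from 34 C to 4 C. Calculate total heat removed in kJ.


dT = 34 - (4) = 30 K
Q = m * cp * dT = 2513 * 2.87 * 30
Q = 216369 kJ

216369


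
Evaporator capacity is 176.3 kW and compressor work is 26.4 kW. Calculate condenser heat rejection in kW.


Q_cond = Q_evap + W
Q_cond = 176.3 + 26.4
Q_cond = 202.7 kW

202.7


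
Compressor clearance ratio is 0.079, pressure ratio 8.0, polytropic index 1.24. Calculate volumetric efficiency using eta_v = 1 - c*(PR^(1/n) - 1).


PR^(1/n) = 8.0^(1/1.24) = 5.34931751
eta_v = 1 - 0.079 * (5.34931751 - 1)
eta_v = 0.6564

0.6564


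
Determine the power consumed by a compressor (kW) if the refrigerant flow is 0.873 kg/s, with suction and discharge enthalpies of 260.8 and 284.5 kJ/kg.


dh = 284.5 - 260.8 = 23.7 kJ/kg
W = m_dot * dh = 0.873 * 23.7 = 20.69 kW

20.69


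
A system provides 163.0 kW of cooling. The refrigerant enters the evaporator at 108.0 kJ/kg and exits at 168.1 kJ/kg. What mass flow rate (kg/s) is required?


dh = 168.1 - 108.0 = 60.1 kJ/kg
m_dot = Q / dh = 163.0 / 60.1 = 2.7121 kg/s

2.7121


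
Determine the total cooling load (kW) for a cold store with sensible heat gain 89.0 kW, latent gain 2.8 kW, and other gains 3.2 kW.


Q_total = Q_s + Q_l + Q_misc
Q_total = 89.0 + 2.8 + 3.2
Q_total = 95.0 kW

95.0


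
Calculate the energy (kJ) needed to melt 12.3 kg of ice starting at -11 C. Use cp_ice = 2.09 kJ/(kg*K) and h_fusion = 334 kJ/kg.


Sensible heat = cp * dT = 2.09 * 11 = 22.99 kJ/kg
Total per kg = 22.99 + 334 = 356.99 kJ/kg
Q = m * total = 12.3 * 356.99
Q = 4391.0 kJ

4391.0


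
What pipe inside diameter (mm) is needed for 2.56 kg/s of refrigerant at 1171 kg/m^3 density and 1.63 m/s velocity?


A = m_dot / (rho * v) = 2.56 / (1171 * 1.63) = 0.001341205933 m^2
d = sqrt(4*A/pi) * 1000
d = 41.3 mm

41.3


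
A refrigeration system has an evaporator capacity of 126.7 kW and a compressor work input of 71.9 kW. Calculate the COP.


COP = Q_evap / W
COP = 126.7 / 71.9
COP = 1.762

1.762


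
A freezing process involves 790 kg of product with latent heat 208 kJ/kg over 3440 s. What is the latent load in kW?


Q_lat = m * h_fg / t
Q_lat = 790 * 208 / 3440
Q_lat = 47.77 kW

47.77


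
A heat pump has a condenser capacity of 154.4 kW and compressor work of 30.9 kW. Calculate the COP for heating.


COP_hp = Q_cond / W
COP_hp = 154.4 / 30.9
COP_hp = 4.997

4.997


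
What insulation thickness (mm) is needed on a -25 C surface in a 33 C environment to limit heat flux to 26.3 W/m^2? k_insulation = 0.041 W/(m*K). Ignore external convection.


dT = 33 - (-25) = 58 K
thickness = k * dT / q_max * 1000
thickness = 0.041 * 58 / 26.3 * 1000
thickness = 90.4 mm

90.4


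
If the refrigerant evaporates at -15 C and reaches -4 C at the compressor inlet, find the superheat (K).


Superheat = T_suction - T_evap
Superheat = -4 - (-15)
Superheat = 11 K

11


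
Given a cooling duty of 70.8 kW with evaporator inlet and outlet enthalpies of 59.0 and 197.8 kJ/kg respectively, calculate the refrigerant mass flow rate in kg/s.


dh = 197.8 - 59.0 = 138.8 kJ/kg
m_dot = Q / dh = 70.8 / 138.8 = 0.5101 kg/s

0.5101


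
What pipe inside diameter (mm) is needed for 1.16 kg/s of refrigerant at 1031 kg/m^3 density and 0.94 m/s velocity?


A = m_dot / (rho * v) = 1.16 / (1031 * 0.94) = 0.001196937491 m^2
d = sqrt(4*A/pi) * 1000
d = 39.0 mm

39.0


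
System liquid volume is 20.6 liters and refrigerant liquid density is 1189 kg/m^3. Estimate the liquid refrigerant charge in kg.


Charge = V * rho / 1000
Charge = 20.6 * 1189 / 1000
Charge = 24.49 kg

24.49


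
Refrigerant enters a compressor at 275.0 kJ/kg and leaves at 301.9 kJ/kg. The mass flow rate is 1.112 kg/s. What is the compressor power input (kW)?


dh = 301.9 - 275.0 = 26.9 kJ/kg
W = m_dot * dh = 1.112 * 26.9 = 29.91 kW

29.91


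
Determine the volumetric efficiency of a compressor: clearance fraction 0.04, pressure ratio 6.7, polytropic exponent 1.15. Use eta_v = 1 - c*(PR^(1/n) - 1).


PR^(1/n) = 6.7^(1/1.15) = 5.22788367
eta_v = 1 - 0.04 * (5.22788367 - 1)
eta_v = 0.8309

0.8309


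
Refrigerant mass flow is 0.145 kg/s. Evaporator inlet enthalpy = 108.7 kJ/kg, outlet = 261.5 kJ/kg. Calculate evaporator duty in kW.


dh = 261.5 - 108.7 = 152.8 kJ/kg
Q_evap = m_dot * dh = 0.145 * 152.8
Q_evap = 22.16 kW

22.16


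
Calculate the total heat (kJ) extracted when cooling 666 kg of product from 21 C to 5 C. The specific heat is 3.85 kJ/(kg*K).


dT = 21 - (5) = 16 K
Q = m * cp * dT = 666 * 3.85 * 16
Q = 41026 kJ

41026


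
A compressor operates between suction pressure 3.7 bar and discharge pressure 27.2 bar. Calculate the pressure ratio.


PR = P_high / P_low
PR = 27.2 / 3.7
PR = 7.351

7.351


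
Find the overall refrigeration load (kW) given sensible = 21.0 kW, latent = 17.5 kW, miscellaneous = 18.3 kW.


Q_total = Q_s + Q_l + Q_misc
Q_total = 21.0 + 17.5 + 18.3
Q_total = 56.8 kW

56.8


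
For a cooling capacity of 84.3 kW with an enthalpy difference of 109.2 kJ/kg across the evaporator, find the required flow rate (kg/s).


m_dot = Q / dh
m_dot = 84.3 / 109.2
m_dot = 0.772 kg/s

0.772


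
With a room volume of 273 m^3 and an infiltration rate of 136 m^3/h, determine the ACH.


ACH = flow / volume
ACH = 136 / 273
ACH = 0.498

0.498


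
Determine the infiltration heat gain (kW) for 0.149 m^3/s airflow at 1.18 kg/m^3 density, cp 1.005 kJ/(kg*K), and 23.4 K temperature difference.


Q = V_dot * rho * cp * dT
Q = 0.149 * 1.18 * 1.005 * 23.4
Q = 4.135 kW

4.135


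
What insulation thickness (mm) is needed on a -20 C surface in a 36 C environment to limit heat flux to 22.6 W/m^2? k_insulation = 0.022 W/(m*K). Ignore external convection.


dT = 36 - (-20) = 56 K
thickness = k * dT / q_max * 1000
thickness = 0.022 * 56 / 22.6 * 1000
thickness = 54.5 mm

54.5


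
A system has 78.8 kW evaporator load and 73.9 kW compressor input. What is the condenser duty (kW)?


Q_cond = Q_evap + W
Q_cond = 78.8 + 73.9
Q_cond = 152.7 kW

152.7


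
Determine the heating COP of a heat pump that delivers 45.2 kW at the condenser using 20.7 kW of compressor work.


COP_hp = Q_cond / W
COP_hp = 45.2 / 20.7
COP_hp = 2.184

2.184


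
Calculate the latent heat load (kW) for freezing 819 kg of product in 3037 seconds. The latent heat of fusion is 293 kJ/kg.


Q_lat = m * h_fg / t
Q_lat = 819 * 293 / 3037
Q_lat = 79.01 kW

79.01


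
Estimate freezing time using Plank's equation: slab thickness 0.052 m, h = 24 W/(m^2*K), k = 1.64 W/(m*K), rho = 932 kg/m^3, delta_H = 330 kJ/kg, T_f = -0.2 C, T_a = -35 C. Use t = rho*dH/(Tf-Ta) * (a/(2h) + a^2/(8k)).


dT = -0.2 - (-35) = 34.8 K
term1 = a/(2h) = 0.052/(2*24) = 0.001083333333
term2 = a^2/(8k) = 0.052^2/(8*1.64) = 0.000206097561
t = rho*dH*1000/dT * (term1 + term2)
t = 932*330*1000/34.8 * (0.001083333333 + 0.000206097561)
t = 11396 s

11396


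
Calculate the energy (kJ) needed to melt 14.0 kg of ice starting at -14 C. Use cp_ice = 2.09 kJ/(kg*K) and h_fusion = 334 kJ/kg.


Sensible heat = cp * dT = 2.09 * 14 = 29.26 kJ/kg
Total per kg = 29.26 + 334 = 363.26 kJ/kg
Q = m * total = 14.0 * 363.26
Q = 5085.6 kJ

5085.6


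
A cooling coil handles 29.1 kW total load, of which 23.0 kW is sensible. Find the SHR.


SHR = Q_sensible / Q_total
SHR = 23.0 / 29.1
SHR = 0.79

0.79


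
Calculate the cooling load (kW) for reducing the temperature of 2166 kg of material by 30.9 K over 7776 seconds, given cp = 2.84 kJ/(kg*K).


Q = m * cp * dT / t
Q = 2166 * 2.84 * 30.9 / 7776
Q = 24.444 kW

24.444


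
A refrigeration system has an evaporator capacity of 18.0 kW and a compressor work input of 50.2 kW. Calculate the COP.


COP = Q_evap / W
COP = 18.0 / 50.2
COP = 0.359

0.359


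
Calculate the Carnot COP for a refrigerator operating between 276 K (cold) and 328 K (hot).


dT = 328 - 276 = 52 K
COP_carnot = T_cold / dT = 276 / 52
COP_carnot = 5.308

5.308


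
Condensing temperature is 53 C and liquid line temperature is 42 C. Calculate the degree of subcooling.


Subcooling = T_cond - T_liquid
Subcooling = 53 - 42
Subcooling = 11 K

11


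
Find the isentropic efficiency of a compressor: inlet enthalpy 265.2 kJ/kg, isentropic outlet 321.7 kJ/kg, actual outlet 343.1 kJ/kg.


dh_ideal = 321.7 - 265.2 = 56.5 kJ/kg
dh_actual = 343.1 - 265.2 = 77.9 kJ/kg
eta_s = dh_ideal / dh_actual = 56.5 / 77.9
eta_s = 0.7253

0.7253


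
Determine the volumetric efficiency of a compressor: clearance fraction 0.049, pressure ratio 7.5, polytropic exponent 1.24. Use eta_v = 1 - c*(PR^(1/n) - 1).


PR^(1/n) = 7.5^(1/1.24) = 5.07802187
eta_v = 1 - 0.049 * (5.07802187 - 1)
eta_v = 0.8002

0.8002


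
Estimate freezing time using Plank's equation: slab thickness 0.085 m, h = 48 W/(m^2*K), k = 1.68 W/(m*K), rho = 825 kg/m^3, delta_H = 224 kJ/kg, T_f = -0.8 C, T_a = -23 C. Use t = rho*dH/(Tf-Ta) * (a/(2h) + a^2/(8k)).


dT = -0.8 - (-23) = 22.2 K
term1 = a/(2h) = 0.085/(2*48) = 0.0008854166667
term2 = a^2/(8k) = 0.085^2/(8*1.68) = 0.0005375744048
t = rho*dH*1000/dT * (term1 + term2)
t = 825*224*1000/22.2 * (0.0008854166667 + 0.0005375744048)
t = 11845 s

11845


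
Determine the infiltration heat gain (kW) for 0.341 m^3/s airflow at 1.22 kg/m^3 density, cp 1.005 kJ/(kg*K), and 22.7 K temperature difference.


Q = V_dot * rho * cp * dT
Q = 0.341 * 1.22 * 1.005 * 22.7
Q = 9.491 kW

9.491


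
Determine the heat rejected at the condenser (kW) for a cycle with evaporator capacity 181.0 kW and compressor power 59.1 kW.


Q_cond = Q_evap + W
Q_cond = 181.0 + 59.1
Q_cond = 240.1 kW

240.1


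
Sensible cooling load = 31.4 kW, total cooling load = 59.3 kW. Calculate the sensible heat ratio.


SHR = Q_sensible / Q_total
SHR = 31.4 / 59.3
SHR = 0.53

0.53


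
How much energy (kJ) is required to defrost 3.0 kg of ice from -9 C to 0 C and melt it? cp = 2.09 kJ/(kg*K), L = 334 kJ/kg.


Sensible heat = cp * dT = 2.09 * 9 = 18.81 kJ/kg
Total per kg = 18.81 + 334 = 352.81 kJ/kg
Q = m * total = 3.0 * 352.81
Q = 1058.4 kJ

1058.4


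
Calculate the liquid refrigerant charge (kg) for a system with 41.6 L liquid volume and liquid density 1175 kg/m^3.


Charge = V * rho / 1000
Charge = 41.6 * 1175 / 1000
Charge = 48.88 kg

48.88


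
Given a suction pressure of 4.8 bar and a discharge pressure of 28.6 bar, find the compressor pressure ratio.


PR = P_high / P_low
PR = 28.6 / 4.8
PR = 5.958

5.958


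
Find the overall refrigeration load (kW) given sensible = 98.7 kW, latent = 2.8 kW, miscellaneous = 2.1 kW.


Q_total = Q_s + Q_l + Q_misc
Q_total = 98.7 + 2.8 + 2.1
Q_total = 103.6 kW

103.6


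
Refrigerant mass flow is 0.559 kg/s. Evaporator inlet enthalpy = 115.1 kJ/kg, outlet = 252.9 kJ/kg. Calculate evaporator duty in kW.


dh = 252.9 - 115.1 = 137.8 kJ/kg
Q_evap = m_dot * dh = 0.559 * 137.8
Q_evap = 77.03 kW

77.03


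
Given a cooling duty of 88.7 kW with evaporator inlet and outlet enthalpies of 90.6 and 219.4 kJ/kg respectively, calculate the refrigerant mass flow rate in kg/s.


dh = 219.4 - 90.6 = 128.8 kJ/kg
m_dot = Q / dh = 88.7 / 128.8 = 0.6887 kg/s

0.6887


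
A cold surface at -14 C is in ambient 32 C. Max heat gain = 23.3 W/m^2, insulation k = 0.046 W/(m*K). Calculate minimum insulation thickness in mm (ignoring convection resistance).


dT = 32 - (-14) = 46 K
thickness = k * dT / q_max * 1000
thickness = 0.046 * 46 / 23.3 * 1000
thickness = 90.8 mm

90.8


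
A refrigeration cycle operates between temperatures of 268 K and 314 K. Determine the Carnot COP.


dT = 314 - 268 = 46 K
COP_carnot = T_cold / dT = 268 / 46
COP_carnot = 5.826

5.826


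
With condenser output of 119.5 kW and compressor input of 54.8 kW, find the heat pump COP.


COP_hp = Q_cond / W
COP_hp = 119.5 / 54.8
COP_hp = 2.181

2.181


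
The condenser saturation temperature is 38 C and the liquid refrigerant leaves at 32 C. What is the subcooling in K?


Subcooling = T_cond - T_liquid
Subcooling = 38 - 32
Subcooling = 6 K

6


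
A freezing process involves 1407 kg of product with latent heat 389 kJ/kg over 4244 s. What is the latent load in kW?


Q_lat = m * h_fg / t
Q_lat = 1407 * 389 / 4244
Q_lat = 128.96 kW

128.96


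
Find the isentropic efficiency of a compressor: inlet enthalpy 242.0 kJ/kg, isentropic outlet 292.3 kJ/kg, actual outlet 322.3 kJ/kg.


dh_ideal = 292.3 - 242.0 = 50.3 kJ/kg
dh_actual = 322.3 - 242.0 = 80.3 kJ/kg
eta_s = dh_ideal / dh_actual = 50.3 / 80.3
eta_s = 0.6264

0.6264


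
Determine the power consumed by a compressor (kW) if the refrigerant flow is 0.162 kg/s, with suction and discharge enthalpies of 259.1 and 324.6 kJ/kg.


dh = 324.6 - 259.1 = 65.5 kJ/kg
W = m_dot * dh = 0.162 * 65.5 = 10.61 kW

10.61


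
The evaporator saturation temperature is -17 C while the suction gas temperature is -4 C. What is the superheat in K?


Superheat = T_suction - T_evap
Superheat = -4 - (-17)
Superheat = 13 K

13


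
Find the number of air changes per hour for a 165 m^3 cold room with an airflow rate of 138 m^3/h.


ACH = flow / volume
ACH = 138 / 165
ACH = 0.836

0.836


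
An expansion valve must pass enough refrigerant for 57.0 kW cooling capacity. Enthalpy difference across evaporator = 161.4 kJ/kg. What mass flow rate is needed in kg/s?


m_dot = Q / dh
m_dot = 57.0 / 161.4
m_dot = 0.3532 kg/s

0.3532


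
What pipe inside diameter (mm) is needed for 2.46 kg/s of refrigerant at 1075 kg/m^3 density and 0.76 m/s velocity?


A = m_dot / (rho * v) = 2.46 / (1075 * 0.76) = 0.003011015912 m^2
d = sqrt(4*A/pi) * 1000
d = 61.9 mm

61.9


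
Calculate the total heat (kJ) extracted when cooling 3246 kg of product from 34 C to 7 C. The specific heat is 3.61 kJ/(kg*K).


dT = 34 - (7) = 27 K
Q = m * cp * dT = 3246 * 3.61 * 27
Q = 316388 kJ

316388


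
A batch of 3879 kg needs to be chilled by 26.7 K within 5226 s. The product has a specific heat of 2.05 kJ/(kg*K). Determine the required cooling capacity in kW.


Q = m * cp * dT / t
Q = 3879 * 2.05 * 26.7 / 5226
Q = 40.627 kW

40.627


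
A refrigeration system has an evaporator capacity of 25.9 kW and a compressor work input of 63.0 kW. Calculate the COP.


COP = Q_evap / W
COP = 25.9 / 63.0
COP = 0.411

0.411


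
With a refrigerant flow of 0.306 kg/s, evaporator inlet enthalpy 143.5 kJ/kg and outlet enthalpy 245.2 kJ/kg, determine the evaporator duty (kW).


dh = 245.2 - 143.5 = 101.7 kJ/kg
Q_evap = m_dot * dh = 0.306 * 101.7
Q_evap = 31.12 kW

31.12


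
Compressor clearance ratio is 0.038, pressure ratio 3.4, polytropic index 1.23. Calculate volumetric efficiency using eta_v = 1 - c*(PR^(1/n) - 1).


PR^(1/n) = 3.4^(1/1.23) = 2.70456037
eta_v = 1 - 0.038 * (2.70456037 - 1)
eta_v = 0.9352

0.9352


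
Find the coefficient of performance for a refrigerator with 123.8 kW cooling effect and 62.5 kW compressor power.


COP = Q_evap / W
COP = 123.8 / 62.5
COP = 1.981

1.981


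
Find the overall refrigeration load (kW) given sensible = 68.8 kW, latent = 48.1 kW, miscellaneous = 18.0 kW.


Q_total = Q_s + Q_l + Q_misc
Q_total = 68.8 + 48.1 + 18.0
Q_total = 134.9 kW

134.9


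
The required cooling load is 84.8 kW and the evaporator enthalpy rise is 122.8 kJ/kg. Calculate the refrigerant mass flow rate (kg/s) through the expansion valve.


m_dot = Q / dh
m_dot = 84.8 / 122.8
m_dot = 0.6906 kg/s

0.6906


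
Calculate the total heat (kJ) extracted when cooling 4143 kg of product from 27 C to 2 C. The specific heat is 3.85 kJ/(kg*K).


dT = 27 - (2) = 25 K
Q = m * cp * dT = 4143 * 3.85 * 25
Q = 398764 kJ

398764


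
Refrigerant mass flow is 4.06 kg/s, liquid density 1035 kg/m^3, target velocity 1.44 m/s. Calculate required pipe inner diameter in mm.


A = m_dot / (rho * v) = 4.06 / (1035 * 1.44) = 0.002724100913 m^2
d = sqrt(4*A/pi) * 1000
d = 58.9 mm

58.9


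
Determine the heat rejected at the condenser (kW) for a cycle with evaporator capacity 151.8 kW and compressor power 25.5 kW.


Q_cond = Q_evap + W
Q_cond = 151.8 + 25.5
Q_cond = 177.3 kW

177.3


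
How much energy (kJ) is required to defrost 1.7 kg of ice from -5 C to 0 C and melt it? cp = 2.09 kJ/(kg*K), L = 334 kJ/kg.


Sensible heat = cp * dT = 2.09 * 5 = 10.45 kJ/kg
Total per kg = 10.45 + 334 = 344.45 kJ/kg
Q = m * total = 1.7 * 344.45
Q = 585.6 kJ

585.6


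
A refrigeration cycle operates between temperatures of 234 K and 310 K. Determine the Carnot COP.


dT = 310 - 234 = 76 K
COP_carnot = T_cold / dT = 234 / 76
COP_carnot = 3.079

3.079


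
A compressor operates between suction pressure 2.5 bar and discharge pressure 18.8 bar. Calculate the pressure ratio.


PR = P_high / P_low
PR = 18.8 / 2.5
PR = 7.52

7.52


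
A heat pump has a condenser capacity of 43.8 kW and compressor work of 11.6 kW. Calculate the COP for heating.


COP_hp = Q_cond / W
COP_hp = 43.8 / 11.6
COP_hp = 3.776

3.776


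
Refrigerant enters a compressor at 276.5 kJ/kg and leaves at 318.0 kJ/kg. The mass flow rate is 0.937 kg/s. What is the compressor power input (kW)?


dh = 318.0 - 276.5 = 41.5 kJ/kg
W = m_dot * dh = 0.937 * 41.5 = 38.89 kW

38.89


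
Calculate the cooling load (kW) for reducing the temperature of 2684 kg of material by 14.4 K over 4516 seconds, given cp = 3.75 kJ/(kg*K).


Q = m * cp * dT / t
Q = 2684 * 3.75 * 14.4 / 4516
Q = 32.094 kW

32.094


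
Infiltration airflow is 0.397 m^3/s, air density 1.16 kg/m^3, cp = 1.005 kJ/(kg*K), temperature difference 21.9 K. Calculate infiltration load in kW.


Q = V_dot * rho * cp * dT
Q = 0.397 * 1.16 * 1.005 * 21.9
Q = 10.136 kW

10.136


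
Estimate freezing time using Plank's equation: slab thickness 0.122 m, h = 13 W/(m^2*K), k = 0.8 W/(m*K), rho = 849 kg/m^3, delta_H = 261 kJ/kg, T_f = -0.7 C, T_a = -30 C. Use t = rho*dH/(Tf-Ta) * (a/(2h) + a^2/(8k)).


dT = -0.7 - (-30) = 29.3 K
term1 = a/(2h) = 0.122/(2*13) = 0.004692307692
term2 = a^2/(8k) = 0.122^2/(8*0.8) = 0.002325625
t = rho*dH*1000/dT * (term1 + term2)
t = 849*261*1000/29.3 * (0.004692307692 + 0.002325625)
t = 53075 s

53075
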